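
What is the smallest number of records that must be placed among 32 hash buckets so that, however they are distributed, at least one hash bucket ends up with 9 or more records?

With 256 records one could put exactly 8 in each of the 32 hash buckets, and no hash bucket would reach 9.
Pigeonhole: one more record must land in a hash bucket that already has 8, giving it 9.
So 32 × 8 + 1 = 257 records are required.

257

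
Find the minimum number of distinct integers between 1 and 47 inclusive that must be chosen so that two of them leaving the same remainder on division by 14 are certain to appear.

The 14 residue classes mod 14 are the pigeonholes.
With 14 integers one could put 1 in each residue class and have no class reach 2.
The 15th integer pushes some class to 2, so 14·1 + 1 = 15.

15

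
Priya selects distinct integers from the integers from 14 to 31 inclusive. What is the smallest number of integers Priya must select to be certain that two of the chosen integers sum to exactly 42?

12

Two chosen integers sum to 42 exactly when both halves of some pair {x, 42−x} with 14 ≤ x ≤ 42−x ≤ 28 are chosen — 7 such pairs.
The remaining 4 elements (those with no distinct partner in range) can never complete a 42-sum, so the worst case takes all of them and one from each pair: 4 + 7 = 11.
By the pigeonhole principle, the 12th integer has to be the second member of some pair, so 11 + 1 = 12.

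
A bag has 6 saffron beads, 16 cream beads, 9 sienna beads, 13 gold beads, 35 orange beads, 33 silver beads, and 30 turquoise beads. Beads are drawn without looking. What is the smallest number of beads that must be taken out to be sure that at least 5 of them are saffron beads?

141

In the worst case for collecting saffron beads, every non-saffron bead comes out first.
There are 16 + 9 + 13 + 35 + 33 + 30 = 136 non-saffron beads altogether.
After those, each further bead must be saffron, so 136 + 5 = 141 draws guarantee 5 saffron beads.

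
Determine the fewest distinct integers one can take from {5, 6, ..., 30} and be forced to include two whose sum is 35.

Group the elements by complementary pair {x, 35−x}: {5,30}, {6,29}, {7,28}, …, giving 13 two-element pairs.
Pigeonhole: treating each of those 13 groups as a pigeonhole, one can pick one integer per group — 13 integers — with no two summing to 35.
The 14th integer lands in an occupied pair, forcing a sum of 35.

14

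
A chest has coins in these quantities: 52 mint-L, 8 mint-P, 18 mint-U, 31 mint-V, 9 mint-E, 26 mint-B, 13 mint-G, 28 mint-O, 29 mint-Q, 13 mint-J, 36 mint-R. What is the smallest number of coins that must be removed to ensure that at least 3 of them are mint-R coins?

230

In the worst case for collecting mint-R coins, every non-mint-R coin comes out first.
There are 52 + 8 + 18 + 31 + 9 + 26 + 13 + 28 + 29 + 13 = 227 non-mint-R coins altogether.
After those, each further coin must be mint-R, so 227 + 3 = 230 draws guarantee 3 mint-R coins.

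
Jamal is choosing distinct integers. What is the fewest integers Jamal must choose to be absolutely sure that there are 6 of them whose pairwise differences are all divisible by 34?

Integers whose pairwise differences are multiples of 34 are exactly those sharing a remainder mod 34. The 34 residue classes mod 34 are the pigeonholes.
With 170 integers one could put 5 in each residue class and have no class reach 6.
The 171st integer pushes some class to 6, so 34·5 + 1 = 171.

171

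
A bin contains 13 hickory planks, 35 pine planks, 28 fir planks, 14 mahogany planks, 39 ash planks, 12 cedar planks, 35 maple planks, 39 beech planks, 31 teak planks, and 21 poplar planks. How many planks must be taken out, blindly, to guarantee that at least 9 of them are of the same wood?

The 10 woods are the holes; the planks drawn are the pigeons.
To avoid 9 of any one wood, the worst case takes at most 8 of each wood.
That gives 8 + 8 + 8 + 8 + 8 + 8 + 8 + 8 + 8 + 8 = 80 planks with no wood reaching 9.
The next plank forces some wood to 9, so 80 + 1 = 81.

81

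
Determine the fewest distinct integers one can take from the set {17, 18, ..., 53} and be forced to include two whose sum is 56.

Group the elements by complementary pair {x, 56−x}: {17,39}, {18,38}, {19,37}, …, giving 11 two-element pairs, the single value 28 (it cannot pair with itself since the integers are distinct), and 14 integers whose partner 56−x falls outside [17,53].
Pigeonhole: treating each of those 26 groups as a pigeonhole, one can pick one integer per group — 26 integers — with no two summing to 56.
The 27th integer lands in an occupied pair, forcing a sum of 56.

27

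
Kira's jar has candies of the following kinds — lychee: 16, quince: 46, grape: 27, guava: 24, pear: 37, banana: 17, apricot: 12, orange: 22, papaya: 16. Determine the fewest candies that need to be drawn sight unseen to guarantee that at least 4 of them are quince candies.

175

In the worst case for collecting quince candies, every non-quince candy comes out first.
There are 16 + 27 + 24 + 37 + 17 + 12 + 22 + 16 = 171 non-quince candies altogether.
After those, each further candy must be quince, so 171 + 4 = 175 draws guarantee 4 quince candies.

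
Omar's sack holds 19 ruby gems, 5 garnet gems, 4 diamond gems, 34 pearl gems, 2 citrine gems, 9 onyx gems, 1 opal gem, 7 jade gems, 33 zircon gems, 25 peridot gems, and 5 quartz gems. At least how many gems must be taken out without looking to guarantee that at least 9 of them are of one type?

65

By the pigeonhole principle, the 11 types are the holes; the gems drawn are the pigeons.
To avoid 9 of any one type, the worst case takes at most 8 of each type, or every gem of a type that has fewer than 8.
That gives 8 + 5 + 4 + 8 + 2 + 8 + 1 + 7 + 8 + 8 + 5 = 64 gems with no type reaching 9.
The next gem forces some type to 9, so 64 + 1 = 65.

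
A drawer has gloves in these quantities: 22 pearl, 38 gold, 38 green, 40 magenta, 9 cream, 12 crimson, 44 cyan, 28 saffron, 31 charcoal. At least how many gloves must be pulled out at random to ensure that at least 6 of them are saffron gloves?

In the worst case for collecting saffron gloves, every non-saffron glove comes out first.
There are 22 + 38 + 38 + 40 + 9 + 12 + 44 + 31 = 234 non-saffron gloves altogether.
After those, each further glove must be saffron, so 234 + 6 = 240 draws guarantee 6 saffron gloves.

240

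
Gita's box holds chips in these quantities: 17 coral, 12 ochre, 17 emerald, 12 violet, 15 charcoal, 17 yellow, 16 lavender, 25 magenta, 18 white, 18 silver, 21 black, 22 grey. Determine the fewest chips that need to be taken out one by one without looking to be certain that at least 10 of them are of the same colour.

The 12 colours are the holes; the chips drawn are the pigeons.
To avoid 10 of any one colour, the worst case takes at most 9 of each colour.
That gives 9 + 9 + 9 + 9 + 9 + 9 + 9 + 9 + 9 + 9 + 9 + 9 = 108 chips with no colour reaching 10.
The next chip forces some colour to 10, so 108 + 1 = 109.

109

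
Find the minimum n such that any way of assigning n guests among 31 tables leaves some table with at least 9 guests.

With 248 guests one could put exactly 8 in each of the 31 tables, and no table would reach 9.
Pigeonhole: one more guest must land in a table that already has 8, giving it 9.
So 31 × 8 + 1 = 249 guests are required.

249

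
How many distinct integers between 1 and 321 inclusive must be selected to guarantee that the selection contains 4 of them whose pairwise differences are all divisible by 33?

100

Integers whose pairwise differences are multiples of 33 are exactly those sharing a remainder mod 33. By the pigeonhole principle, the 33 residue classes mod 33 are the pigeonholes.
With 99 integers one could put 3 in each residue class and have no class reach 4.
The 100th integer pushes some class to 4, so 33·3 + 1 = 100.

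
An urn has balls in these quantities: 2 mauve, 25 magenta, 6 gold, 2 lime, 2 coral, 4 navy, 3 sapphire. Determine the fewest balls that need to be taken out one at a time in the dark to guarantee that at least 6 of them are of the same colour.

24

Put each drawn ball into a box by colour. The largest draw with every box below 6 takes min(count, 5) from each colour; colours with fewer than 5 contribute all they have.
Σ min(cᵢ, 5) = 2 + 5 + 5 + 2 + 2 + 4 + 3 = 23.
Draw number 23 + 1 = 24 must push one box to 6.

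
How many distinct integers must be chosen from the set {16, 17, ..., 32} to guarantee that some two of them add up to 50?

Two chosen integers sum to 50 exactly when both halves of some pair {x, 50−x} with 18 ≤ x ≤ 50−x ≤ 32 are chosen — 7 such pairs.
The remaining 3 elements (those with no distinct partner in range) can never complete a 50-sum, so the worst case takes all of them and one from each pair: 3 + 7 = 10.
The 11th integer has to be the second member of some pair, so 10 + 1 = 11.

11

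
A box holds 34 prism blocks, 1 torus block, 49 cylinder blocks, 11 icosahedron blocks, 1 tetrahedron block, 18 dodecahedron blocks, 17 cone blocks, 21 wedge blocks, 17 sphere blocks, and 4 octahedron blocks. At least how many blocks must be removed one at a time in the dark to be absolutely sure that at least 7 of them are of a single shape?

49

The 10 shapes are the holes; the blocks drawn are the pigeons.
To avoid 7 of any one shape, the worst case takes at most 6 of each shape, or every block of a shape that has fewer than 6.
That gives 6 + 1 + 6 + 6 + 1 + 6 + 6 + 6 + 6 + 4 = 48 blocks with no shape reaching 7.
The next block forces some shape to 7, so 48 + 1 = 49.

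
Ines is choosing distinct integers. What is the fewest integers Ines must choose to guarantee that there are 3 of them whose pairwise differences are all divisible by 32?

Integers whose pairwise differences are multiples of 32 are exactly those sharing a remainder mod 32. The 32 residue classes mod 32 are the pigeonholes.
With 64 integers one could put 2 in each residue class and have no class reach 3.
The 65th integer pushes some class to 3, so 32·2 + 1 = 65.

65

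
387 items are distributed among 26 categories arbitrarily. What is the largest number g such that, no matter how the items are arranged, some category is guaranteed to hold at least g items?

The 26 categories are the holes and the 387 items are the pigeons.
If every category held at most 14 items, the total would be at most 26 × 14 = 364, which is less than 387.
So some category holds at least ⌈387/26⌉ = 15 items.

15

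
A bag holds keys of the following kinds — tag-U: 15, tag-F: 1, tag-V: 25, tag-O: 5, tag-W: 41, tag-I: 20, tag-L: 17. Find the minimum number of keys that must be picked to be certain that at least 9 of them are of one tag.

47

An adversary could hand out at most 8 keys per tag (tag-F, tag-O run out sooner): 8 + 1 + 8 + 5 + 8 + 8 + 8 = 46 keys and still no tag has 9.
One more key lands in a tag already at 8, so 47 draws are enough and 46 are not.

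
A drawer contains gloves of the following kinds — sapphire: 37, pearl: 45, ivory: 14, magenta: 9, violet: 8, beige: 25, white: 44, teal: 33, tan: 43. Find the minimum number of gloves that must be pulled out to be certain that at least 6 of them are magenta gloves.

255

In the worst case for collecting magenta gloves, every non-magenta glove comes out first.
There are 37 + 45 + 14 + 8 + 25 + 44 + 33 + 43 = 249 non-magenta gloves altogether.
After those, each further glove must be magenta, so 249 + 6 = 255 draws guarantee 6 magenta gloves.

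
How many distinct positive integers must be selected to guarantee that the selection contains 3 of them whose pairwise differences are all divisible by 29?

Integers whose pairwise differences are multiples of 29 are exactly those sharing a remainder mod 29. The 29 residue classes mod 29 are the pigeonholes.
With 58 integers one could put 2 in each residue class and have no class reach 3.
The 59th integer pushes some class to 3, so 29·2 + 1 = 59.

59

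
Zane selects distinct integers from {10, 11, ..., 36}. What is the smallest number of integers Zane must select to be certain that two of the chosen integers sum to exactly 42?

17

Two chosen integers sum to 42 exactly when both halves of some pair {x, 42−x} with 10 ≤ x ≤ 42−x ≤ 32 are chosen — 11 such pairs.
The remaining 5 elements (those with no distinct partner in range) can never complete a 42-sum, so the worst case takes all of them and one from each pair: 5 + 11 = 16.
The 17th integer has to be the second member of some pair, so 16 + 1 = 17.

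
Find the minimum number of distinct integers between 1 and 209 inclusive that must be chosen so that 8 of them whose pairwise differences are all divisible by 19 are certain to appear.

134

Integers whose pairwise differences are multiples of 19 are exactly those sharing a remainder mod 19. The 19 residue classes mod 19 are the pigeonholes.
With 133 integers one could put 7 in each residue class and have no class reach 8.
The 134th integer pushes some class to 8, so 19·7 + 1 = 134.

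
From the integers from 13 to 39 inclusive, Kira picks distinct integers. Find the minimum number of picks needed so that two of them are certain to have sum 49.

Group the elements by complementary pair {x, 49−x}: {13,36}, {14,35}, {15,34}, …, giving 12 two-element pairs and 3 integers whose partner 49−x falls outside [13,39].
Treating each of those 15 groups as a pigeonhole, one can pick one integer per group — 15 integers — with no two summing to 49.
The 16th integer lands in an occupied pair, forcing a sum of 49.

16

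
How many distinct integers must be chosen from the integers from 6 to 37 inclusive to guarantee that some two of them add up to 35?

21

Group the elements by complementary pair {x, 35−x}: {6,29}, {7,28}, {8,27}, …, giving 12 two-element pairs and 8 integers whose partner 35−x falls outside [6,37].
By pigeonhole, treating each of those 20 groups as a pigeonhole, one can pick one integer per group — 20 integers — with no two summing to 35.
The 21st integer lands in an occupied pair, forcing a sum of 35.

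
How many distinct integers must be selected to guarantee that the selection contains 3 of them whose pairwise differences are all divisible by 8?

Integers whose pairwise differences are multiples of 8 are exactly those sharing a remainder mod 8. By the pigeonhole principle, the 8 residue classes mod 8 are the pigeonholes.
With 16 integers one could put 2 in each residue class and have no class reach 3.
The 17th integer pushes some class to 3, so 8·2 + 1 = 17.

17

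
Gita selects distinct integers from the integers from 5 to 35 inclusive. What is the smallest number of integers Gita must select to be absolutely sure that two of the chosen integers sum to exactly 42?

Two chosen integers sum to 42 exactly when both halves of some pair {x, 42−x} with 7 ≤ x ≤ 42−x ≤ 35 are chosen — 14 such pairs.
The remaining 3 elements (those with no distinct partner in range) can never complete a 42-sum, so the worst case takes all of them and one from each pair: 3 + 14 = 17.
By the pigeonhole principle, the 18th integer has to be the second member of some pair, so 17 + 1 = 18.

18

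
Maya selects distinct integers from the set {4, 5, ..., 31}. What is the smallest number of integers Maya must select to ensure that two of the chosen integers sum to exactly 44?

Group the elements by complementary pair {x, 44−x}: {13,31}, {14,30}, {15,29}, …, giving 9 two-element pairs; the single value 22 (it cannot pair with itself since the integers are distinct); and 9 integers whose partner 44−x falls outside [4,31].
By the pigeonhole principle, treating each of those 19 groups as a pigeonhole, one can pick one integer per group — 19 integers — with no two summing to 44.
The 20th integer lands in an occupied pair, forcing a sum of 44.

20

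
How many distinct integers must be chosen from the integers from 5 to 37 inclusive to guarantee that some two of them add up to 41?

18

Group the elements by complementary pair {x, 41−x}: {5,36}, {6,35}, {7,34}, …, giving 16 two-element pairs and 1 integer whose partner 41−x falls outside [5,37].
Treating each of those 17 groups as a pigeonhole, one can pick one integer per group — 17 integers — with no two summing to 41.
The 18th integer lands in an occupied pair, forcing a sum of 41.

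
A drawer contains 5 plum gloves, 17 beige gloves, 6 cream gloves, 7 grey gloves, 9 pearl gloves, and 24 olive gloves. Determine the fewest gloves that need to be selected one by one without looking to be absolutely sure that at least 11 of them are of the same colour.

48

Pigeonhole: the 6 colours are the holes; the gloves drawn are the pigeons.
To avoid 11 of any one colour, the worst case takes at most 10 of each colour, or every glove of a colour that has fewer than 10.
That gives 5 + 10 + 6 + 7 + 9 + 10 = 47 gloves with no colour reaching 11.
The next glove forces some colour to 11, so 47 + 1 = 48.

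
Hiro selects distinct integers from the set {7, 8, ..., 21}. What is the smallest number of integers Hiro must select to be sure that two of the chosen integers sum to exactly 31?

10

Two chosen integers sum to 31 exactly when both halves of some pair {x, 31−x} with 10 ≤ x ≤ 31−x ≤ 21 are chosen — 6 such pairs.
The remaining 3 elements (those with no distinct partner in range) can never complete a 31-sum, so the worst case takes all of them and one from each pair: 3 + 6 = 9.
Pigeonhole: the 10th integer has to be the second member of some pair, so 9 + 1 = 10.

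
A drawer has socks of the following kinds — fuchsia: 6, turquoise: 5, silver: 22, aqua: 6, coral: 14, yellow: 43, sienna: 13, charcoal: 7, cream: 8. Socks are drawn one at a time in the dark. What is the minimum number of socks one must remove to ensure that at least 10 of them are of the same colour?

69

Pigeonhole: the 9 colours are the holes; the socks drawn are the pigeons.
To avoid 10 of any one colour, the worst case takes at most 9 of each colour, or every sock of a colour that has fewer than 9.
That gives 6 + 5 + 9 + 6 + 9 + 9 + 9 + 7 + 8 = 68 socks with no colour reaching 10.
The next sock forces some colour to 10, so 68 + 1 = 69.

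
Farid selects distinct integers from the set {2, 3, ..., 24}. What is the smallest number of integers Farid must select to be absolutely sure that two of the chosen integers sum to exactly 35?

Group the elements by complementary pair {x, 35−x}: {11,24}, {12,23}, {13,22}, …, giving 7 two-element pairs and 9 integers whose partner 35−x falls outside [2,24].
Treating each of those 16 groups as a pigeonhole, one can pick one integer per group — 16 integers — with no two summing to 35.
The 17th integer lands in an occupied pair, forcing a sum of 35.

17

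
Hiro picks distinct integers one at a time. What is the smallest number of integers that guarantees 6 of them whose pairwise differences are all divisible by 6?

Integers whose pairwise differences are multiples of 6 are exactly those sharing a remainder mod 6. By the pigeonhole principle, the 6 residue classes mod 6 are the pigeonholes.
With 30 integers one could put 5 in each residue class and have no class reach 6.
The 31st integer pushes some class to 6, so 6·5 + 1 = 31.

31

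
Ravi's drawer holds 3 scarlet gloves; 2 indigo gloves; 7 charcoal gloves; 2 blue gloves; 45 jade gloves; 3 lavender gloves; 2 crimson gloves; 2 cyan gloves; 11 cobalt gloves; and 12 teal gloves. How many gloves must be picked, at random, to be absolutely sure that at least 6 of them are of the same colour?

35

By pigeonhole, put each drawn glove into a box by colour. The largest draw with every box below 6 takes min(count, 5) from each colour; colours with fewer than 5 contribute all they have.
Σ min(cᵢ, 5) = 3 + 2 + 5 + 2 + 5 + 3 + 2 + 2 + 5 + 5 = 34.
Draw number 34 + 1 = 35 must push one box to 6.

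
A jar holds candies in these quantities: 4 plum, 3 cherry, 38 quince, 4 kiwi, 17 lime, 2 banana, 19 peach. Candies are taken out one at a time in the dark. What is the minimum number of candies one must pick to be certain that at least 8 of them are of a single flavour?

35

An adversary could hand out at most 7 candies per flavour (4 flavours run out sooner): 4 + 3 + 7 + 4 + 7 + 2 + 7 = 34 candies and still no flavour has 8.
Pigeonhole: one more candy lands in a flavour already at 7, so 35 draws are enough and 34 are not.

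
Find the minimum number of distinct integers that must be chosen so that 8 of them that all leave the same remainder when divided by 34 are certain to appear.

239

By the pigeonhole principle, the 34 residue classes mod 34 are the pigeonholes.
With 238 integers one could put 7 in each residue class and have no class reach 8.
The 239th integer pushes some class to 8, so 34·7 + 1 = 239.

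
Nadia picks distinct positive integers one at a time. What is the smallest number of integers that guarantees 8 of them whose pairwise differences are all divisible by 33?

Integers whose pairwise differences are multiples of 33 are exactly those sharing a remainder mod 33. By the pigeonhole principle, the 33 residue classes mod 33 are the pigeonholes.
With 231 integers one could put 7 in each residue class and have no class reach 8.
The 232nd integer pushes some class to 8, so 33·7 + 1 = 232.

232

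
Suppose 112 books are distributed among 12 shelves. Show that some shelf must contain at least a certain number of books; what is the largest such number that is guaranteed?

By the pigeonhole principle, the 12 shelves are the holes and the 112 books are the pigeons.
If every shelf held at most 9 books, the total would be at most 12 × 9 = 108, which is less than 112.
So some shelf holds at least ⌈112/12⌉ = 10 books.

10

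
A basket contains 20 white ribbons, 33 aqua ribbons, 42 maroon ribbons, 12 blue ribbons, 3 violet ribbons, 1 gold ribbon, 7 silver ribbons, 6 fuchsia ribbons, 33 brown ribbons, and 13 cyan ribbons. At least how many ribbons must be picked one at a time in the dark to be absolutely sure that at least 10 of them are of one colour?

72

By pigeonhole, put each drawn ribbon into a box by colour. The largest draw with every box below 10 takes min(count, 9) from each colour; colours with fewer than 9 contribute all they have.
Σ min(cᵢ, 9) = 9 + 9 + 9 + 9 + 3 + 1 + 7 + 6 + 9 + 9 = 71.
Draw number 71 + 1 = 72 must push one box to 10.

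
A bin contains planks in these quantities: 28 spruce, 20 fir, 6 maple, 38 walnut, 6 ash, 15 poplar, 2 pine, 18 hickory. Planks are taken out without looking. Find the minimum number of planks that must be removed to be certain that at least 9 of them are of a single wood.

55

By the pigeonhole principle, put each drawn plank into a box by wood. The largest draw with every box below 9 takes min(count, 8) from each wood; woods with fewer than 8 contribute all they have.
Σ min(cᵢ, 8) = 8 + 8 + 6 + 8 + 6 + 8 + 2 + 8 = 54.
Draw number 54 + 1 = 55 must push one box to 9.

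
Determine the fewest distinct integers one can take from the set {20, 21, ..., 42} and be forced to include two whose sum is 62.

Group the elements by complementary pair {x, 62−x}: {20,42}, {21,41}, {22,40}, …, giving 11 two-element pairs and the single value 31 (it cannot pair with itself since the integers are distinct).
By pigeonhole, treating each of those 12 groups as a pigeonhole, one can pick one integer per group — 12 integers — with no two summing to 62.
The 13th integer lands in an occupied pair, forcing a sum of 62.

13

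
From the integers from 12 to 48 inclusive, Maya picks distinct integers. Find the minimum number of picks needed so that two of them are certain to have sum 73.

A set avoiding the sum 73 can contain at most one of each pair {x, 73−x}, plus the 13 elements whose complement lies outside the range.
The integers 12, …, 36 (25 of them) are such a set: any two sum to at least 12+13 = 25 and at most 35+36 = 71 < 73.
Pigeonhole: any 26th integer completes one of the 12 pairs, so 26 choices force a sum of 73.

26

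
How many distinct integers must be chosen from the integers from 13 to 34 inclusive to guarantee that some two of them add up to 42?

15

Group the elements by complementary pair {x, 42−x}: {13,29}, {14,28}, {15,27}, …, giving 8 two-element pairs, the single value 21 (it cannot pair with itself since the integers are distinct), and 5 integers whose partner 42−x falls outside [13,34].
Pigeonhole: treating each of those 14 groups as a pigeonhole, one can pick one integer per group — 14 integers — with no two summing to 42.
The 15th integer lands in an occupied pair, forcing a sum of 42.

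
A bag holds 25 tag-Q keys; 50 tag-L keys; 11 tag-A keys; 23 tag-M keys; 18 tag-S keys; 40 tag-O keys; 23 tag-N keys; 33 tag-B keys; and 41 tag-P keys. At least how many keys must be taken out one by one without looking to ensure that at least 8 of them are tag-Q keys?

In the worst case for collecting tag-Q keys, every non-tag-Q key comes out first.
There are 50 + 11 + 23 + 18 + 40 + 23 + 33 + 41 = 239 non-tag-Q keys altogether.
After those, each further key must be tag-Q, so 239 + 8 = 247 draws guarantee 8 tag-Q keys.

247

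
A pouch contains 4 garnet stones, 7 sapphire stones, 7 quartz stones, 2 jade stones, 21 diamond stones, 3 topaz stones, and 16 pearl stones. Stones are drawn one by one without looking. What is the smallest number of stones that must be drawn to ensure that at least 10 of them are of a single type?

42

By the pigeonhole principle, put each drawn stone into a box by type. The largest draw with every box below 10 takes min(count, 9) from each type; types with fewer than 9 contribute all they have.
Σ min(cᵢ, 9) = 4 + 7 + 7 + 2 + 9 + 3 + 9 = 41.
Draw number 41 + 1 = 42 must push one box to 10.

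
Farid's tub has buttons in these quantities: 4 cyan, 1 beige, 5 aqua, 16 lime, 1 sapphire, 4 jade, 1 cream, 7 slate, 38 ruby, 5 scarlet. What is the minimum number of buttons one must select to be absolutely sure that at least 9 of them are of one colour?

45

An adversary could hand out at most 8 buttons per colour (8 colours run out sooner): 4 + 1 + 5 + 8 + 1 + 4 + 1 + 7 + 8 + 5 = 44 buttons and still no colour has 9.
Pigeonhole: one more button lands in a colour already at 8, so 45 draws are enough and 44 are not.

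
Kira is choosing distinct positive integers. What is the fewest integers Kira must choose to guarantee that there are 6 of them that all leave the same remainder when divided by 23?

Pigeonhole: the 23 residue classes mod 23 are the pigeonholes.
With 115 integers one could put 5 in each residue class and have no class reach 6.
The 116th integer pushes some class to 6, so 23·5 + 1 = 116.

116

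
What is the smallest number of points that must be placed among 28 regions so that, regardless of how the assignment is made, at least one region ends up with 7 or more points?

With 168 points one could put exactly 6 in each of the 28 regions, and no region would reach 7.
By the pigeonhole principle, one more point must land in a region that already has 6, giving it 7.
So 28 × 6 + 1 = 169 points are required.

169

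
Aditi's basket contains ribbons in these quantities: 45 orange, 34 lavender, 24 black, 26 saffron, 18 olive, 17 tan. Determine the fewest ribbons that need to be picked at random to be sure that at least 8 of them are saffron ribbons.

In the worst case for collecting saffron ribbons, every non-saffron ribbon comes out first.
There are 45 + 34 + 24 + 18 + 17 = 138 non-saffron ribbons altogether.
After those, each further ribbon must be saffron, so 138 + 8 = 146 draws guarantee 8 saffron ribbons.

146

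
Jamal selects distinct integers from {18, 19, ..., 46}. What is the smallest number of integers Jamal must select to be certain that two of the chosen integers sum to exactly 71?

19

A set avoiding the sum 71 can contain at most one of each pair {x, 71−x}, plus the 7 elements whose complement lies outside the range.
The integers 18, …, 35 (18 of them) are such a set: any two sum to at least 18+19 = 37 and at most 34+35 = 69 < 71.
Any 19th integer completes one of the 11 pairs, so 19 choices force a sum of 71.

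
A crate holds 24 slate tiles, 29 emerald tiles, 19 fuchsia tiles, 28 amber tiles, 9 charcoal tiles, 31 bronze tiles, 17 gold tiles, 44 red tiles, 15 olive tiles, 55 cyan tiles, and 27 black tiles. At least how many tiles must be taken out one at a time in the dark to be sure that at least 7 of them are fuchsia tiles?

286

In the worst case for collecting fuchsia tiles, every non-fuchsia tile comes out first.
There are 24 + 29 + 28 + 9 + 31 + 17 + 44 + 15 + 55 + 27 = 279 non-fuchsia tiles altogether.
After those, each further tile must be fuchsia, so 279 + 7 = 286 draws guarantee 7 fuchsia tiles.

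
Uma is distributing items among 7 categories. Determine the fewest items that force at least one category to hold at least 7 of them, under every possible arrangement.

43

With 42 items one could put exactly 6 in each of the 7 categories, and no category would reach 7.
One more item must land in a category that already has 6, giving it 7.
So 7 × 6 + 1 = 43 items are required.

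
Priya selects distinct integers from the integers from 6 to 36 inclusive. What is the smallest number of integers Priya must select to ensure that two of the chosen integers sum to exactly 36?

20

Two chosen integers sum to 36 exactly when both halves of some pair {x, 36−x} with 6 ≤ x ≤ 36−x ≤ 30 are chosen — 12 such pairs.
The remaining 7 elements (those with no distinct partner in range) can never complete a 36-sum, so the worst case takes all of them and one from each pair: 7 + 12 = 19.
By the pigeonhole principle, the 20th integer has to be the second member of some pair, so 19 + 1 = 20.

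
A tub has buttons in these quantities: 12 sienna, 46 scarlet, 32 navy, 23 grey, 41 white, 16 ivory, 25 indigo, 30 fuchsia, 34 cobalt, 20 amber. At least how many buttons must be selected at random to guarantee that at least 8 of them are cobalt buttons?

253

In the worst case for collecting cobalt buttons, every non-cobalt button comes out first.
There are 12 + 46 + 32 + 23 + 41 + 16 + 25 + 30 + 20 = 245 non-cobalt buttons altogether.
After those, each further button must be cobalt, so 245 + 8 = 253 draws guarantee 8 cobalt buttons.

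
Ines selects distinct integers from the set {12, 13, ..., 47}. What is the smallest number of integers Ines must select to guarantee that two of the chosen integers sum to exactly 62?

Two chosen integers sum to 62 exactly when both halves of some pair {x, 62−x} with 15 ≤ x ≤ 62−x ≤ 47 are chosen — 16 such pairs.
The remaining 4 elements (those with no distinct partner in range) can never complete a 62-sum, so the worst case takes all of them and one from each pair: 4 + 16 = 20.
The 21st integer has to be the second member of some pair, so 20 + 1 = 21.

21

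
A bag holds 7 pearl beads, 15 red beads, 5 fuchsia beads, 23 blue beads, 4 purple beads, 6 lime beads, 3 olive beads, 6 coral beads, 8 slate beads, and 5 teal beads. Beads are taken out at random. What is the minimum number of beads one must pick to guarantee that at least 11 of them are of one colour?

65

An adversary could hand out at most 10 beads per colour (8 colours run out sooner): 7 + 10 + 5 + 10 + 4 + 6 + 3 + 6 + 8 + 5 = 64 beads and still no colour has 11.
By pigeonhole, one more bead lands in a colour already at 10, so 65 draws are enough and 64 are not.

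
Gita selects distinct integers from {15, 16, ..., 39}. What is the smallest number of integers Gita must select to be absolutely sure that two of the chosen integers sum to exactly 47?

17

Group the elements by complementary pair {x, 47−x}: {15,32}, {16,31}, {17,30}, …, giving 9 two-element pairs and 7 integers whose partner 47−x falls outside [15,39].
Treating each of those 16 groups as a pigeonhole, one can pick one integer per group — 16 integers — with no two summing to 47.
The 17th integer lands in an occupied pair, forcing a sum of 47.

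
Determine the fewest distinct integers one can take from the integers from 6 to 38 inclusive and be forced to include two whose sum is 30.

Group the elements by complementary pair {x, 30−x}: {6,24}, {7,23}, {8,22}, …, giving 9 two-element pairs; the single value 15 (it cannot pair with itself since the integers are distinct); and 14 integers whose partner 30−x falls outside [6,38].
Treating each of those 24 groups as a pigeonhole, one can pick one integer per group — 24 integers — with no two summing to 30.
The 25th integer lands in an occupied pair, forcing a sum of 30.

25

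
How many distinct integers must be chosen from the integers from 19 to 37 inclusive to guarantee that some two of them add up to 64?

Group the elements by complementary pair {x, 64−x}: {27,37}, {28,36}, {29,35}, …, giving 5 two-element pairs, the single value 32 (it cannot pair with itself since the integers are distinct), and 8 integers whose partner 64−x falls outside [19,37].
By pigeonhole, treating each of those 14 groups as a pigeonhole, one can pick one integer per group — 14 integers — with no two summing to 64.
The 15th integer lands in an occupied pair, forcing a sum of 64.

15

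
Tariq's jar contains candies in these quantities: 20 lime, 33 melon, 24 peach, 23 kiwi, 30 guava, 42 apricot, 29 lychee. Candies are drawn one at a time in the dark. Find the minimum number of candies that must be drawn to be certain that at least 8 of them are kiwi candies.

186

In the worst case for collecting kiwi candies, every non-kiwi candy comes out first.
There are 20 + 33 + 24 + 30 + 42 + 29 = 178 non-kiwi candies altogether.
After those, each further candy must be kiwi, so 178 + 8 = 186 draws guarantee 8 kiwi candies.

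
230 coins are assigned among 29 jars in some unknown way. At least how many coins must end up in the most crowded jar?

8

The 29 jars are the holes and the 230 coins are the pigeons.
If every jar held at most 7 coins, the total would be at most 29 × 7 = 203, which is less than 230.
So some jar holds at least ⌈230/29⌉ = 8 coins.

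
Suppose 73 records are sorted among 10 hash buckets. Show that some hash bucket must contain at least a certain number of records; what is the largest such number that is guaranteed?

8

By pigeonhole, the 10 hash buckets are the holes and the 73 records are the pigeons.
If every hash bucket held at most 7 records, the total would be at most 10 × 7 = 70, which is less than 73.
So some hash bucket holds at least ⌈73/10⌉ = 8 records.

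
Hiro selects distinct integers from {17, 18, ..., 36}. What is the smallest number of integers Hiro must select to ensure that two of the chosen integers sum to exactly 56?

13

Group the elements by complementary pair {x, 56−x}: {20,36}, {21,35}, {22,34}, …, giving 8 two-element pairs, the single value 28 (it cannot pair with itself since the integers are distinct), and 3 integers whose partner 56−x falls outside [17,36].
Treating each of those 12 groups as a pigeonhole, one can pick one integer per group — 12 integers — with no two summing to 56.
The 13th integer lands in an occupied pair, forcing a sum of 56.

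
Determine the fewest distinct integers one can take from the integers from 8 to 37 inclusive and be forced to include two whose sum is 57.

Group the elements by complementary pair {x, 57−x}: {20,37}, {21,36}, {22,35}, …, giving 9 two-element pairs and 12 integers whose partner 57−x falls outside [8,37].
By pigeonhole, treating each of those 21 groups as a pigeonhole, one can pick one integer per group — 21 integers — with no two summing to 57.
The 22nd integer lands in an occupied pair, forcing a sum of 57.

22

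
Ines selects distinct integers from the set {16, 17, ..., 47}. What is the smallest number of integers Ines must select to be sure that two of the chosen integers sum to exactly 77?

24

Two chosen integers sum to 77 exactly when both halves of some pair {x, 77−x} with 30 ≤ x ≤ 77−x ≤ 47 are chosen — 9 such pairs.
The remaining 14 elements (those with no distinct partner in range) can never complete a 77-sum, so the worst case takes all of them and one from each pair: 14 + 9 = 23.
The 24th integer has to be the second member of some pair, so 23 + 1 = 24.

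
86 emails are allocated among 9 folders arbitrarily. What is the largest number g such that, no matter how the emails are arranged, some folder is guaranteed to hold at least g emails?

10

By the pigeonhole principle, the 9 folders are the holes and the 86 emails are the pigeons.
If every folder held at most 9 emails, the total would be at most 9 × 9 = 81, which is less than 86.
So some folder holds at least ⌈86/9⌉ = 10 emails.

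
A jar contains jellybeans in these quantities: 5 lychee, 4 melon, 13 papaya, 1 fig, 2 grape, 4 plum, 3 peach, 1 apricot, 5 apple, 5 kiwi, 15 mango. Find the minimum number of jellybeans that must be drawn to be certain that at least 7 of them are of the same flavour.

43

An adversary could hand out at most 6 jellybeans per flavour (9 flavours run out sooner): 5 + 4 + 6 + 1 + 2 + 4 + 3 + 1 + 5 + 5 + 6 = 42 jellybeans and still no flavour has 7.
By pigeonhole, one more jellybean lands in a flavour already at 6, so 43 draws are enough and 42 are not.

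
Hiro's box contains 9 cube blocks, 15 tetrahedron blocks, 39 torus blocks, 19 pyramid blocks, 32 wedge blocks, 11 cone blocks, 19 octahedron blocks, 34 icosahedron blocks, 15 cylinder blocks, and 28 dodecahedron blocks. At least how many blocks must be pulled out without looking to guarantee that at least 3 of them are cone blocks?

In the worst case for collecting cone blocks, every non-cone block comes out first.
There are 9 + 15 + 39 + 19 + 32 + 19 + 34 + 15 + 28 = 210 non-cone blocks altogether.
After those, each further block must be cone, so 210 + 3 = 213 draws guarantee 3 cone blocks.

213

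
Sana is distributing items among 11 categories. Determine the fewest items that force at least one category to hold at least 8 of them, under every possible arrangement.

78

With 77 items one could put exactly 7 in each of the 11 categories, and no category would reach 8.
Pigeonhole: one more item must land in a category that already has 7, giving it 8.
So 11 × 7 + 1 = 78 items are required.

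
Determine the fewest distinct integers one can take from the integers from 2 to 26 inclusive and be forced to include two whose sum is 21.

A set avoiding the sum 21 can contain at most one of each pair {x, 21−x}, plus the 7 elements whose complement lies outside the range.
The integers 11, …, 26 (16 of them) are such a set: any two sum to at least 11+12 = 23 > 21.
By the pigeonhole principle, any 17th integer completes one of the 9 pairs, so 17 choices force a sum of 21.

17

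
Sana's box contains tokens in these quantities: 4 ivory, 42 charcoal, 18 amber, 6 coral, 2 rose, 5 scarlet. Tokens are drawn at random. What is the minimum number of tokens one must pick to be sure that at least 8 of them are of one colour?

32

An adversary could hand out at most 7 tokens per colour (4 colours run out sooner): 4 + 7 + 7 + 6 + 2 + 5 = 31 tokens and still no colour has 8.
One more token lands in a colour already at 7, so 32 draws are enough and 31 are not.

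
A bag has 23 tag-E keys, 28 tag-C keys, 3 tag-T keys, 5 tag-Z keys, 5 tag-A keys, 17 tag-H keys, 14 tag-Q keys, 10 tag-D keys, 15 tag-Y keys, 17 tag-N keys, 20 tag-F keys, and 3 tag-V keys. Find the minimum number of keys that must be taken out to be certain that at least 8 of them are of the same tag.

Pigeonhole: the 12 tags are the holes; the keys drawn are the pigeons.
To avoid 8 of any one tag, the worst case takes at most 7 of each tag, or every key of a tag that has fewer than 7.
That gives 7 + 7 + 3 + 5 + 5 + 7 + 7 + 7 + 7 + 7 + 7 + 3 = 72 keys with no tag reaching 8.
The next key forces some tag to 8, so 72 + 1 = 73.

73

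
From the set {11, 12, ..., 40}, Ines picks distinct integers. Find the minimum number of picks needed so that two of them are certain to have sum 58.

Group the elements by complementary pair {x, 58−x}: {18,40}, {19,39}, {20,38}, …, giving 11 two-element pairs; the single value 29 (it cannot pair with itself since the integers are distinct); and 7 integers whose partner 58−x falls outside [11,40].
By pigeonhole, treating each of those 19 groups as a pigeonhole, one can pick one integer per group — 19 integers — with no two summing to 58.
The 20th integer lands in an occupied pair, forcing a sum of 58.

20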